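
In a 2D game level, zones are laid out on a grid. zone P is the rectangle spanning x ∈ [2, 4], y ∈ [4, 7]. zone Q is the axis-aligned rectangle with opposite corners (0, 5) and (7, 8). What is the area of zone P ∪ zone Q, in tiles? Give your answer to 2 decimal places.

23.00

By inclusion–exclusion:
Individual areas: |zone P| = 6, |zone Q| = 21.
|zone P∩zone Q|: x∈[2,4], y∈[5,7] → 2·2 = 4.
|zone P ∪ zone Q| = 27 − 4 = 23.00.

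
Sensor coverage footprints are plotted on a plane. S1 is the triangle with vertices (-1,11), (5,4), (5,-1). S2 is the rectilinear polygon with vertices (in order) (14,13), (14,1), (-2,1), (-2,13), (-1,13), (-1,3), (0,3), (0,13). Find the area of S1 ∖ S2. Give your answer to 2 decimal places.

|S1| = 15, |S1∩S2| = 13.5833.
|S1 ∖ S2| = |S1| − |S1∩S2| = 15 − 13.5833 = 1.42.

1.42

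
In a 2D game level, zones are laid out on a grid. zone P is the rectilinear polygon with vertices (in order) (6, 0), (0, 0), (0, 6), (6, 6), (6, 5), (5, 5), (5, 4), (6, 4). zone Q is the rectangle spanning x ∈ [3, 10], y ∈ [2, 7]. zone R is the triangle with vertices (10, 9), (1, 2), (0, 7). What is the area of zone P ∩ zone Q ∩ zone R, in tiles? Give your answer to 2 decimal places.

The intersection is the polygon with vertices (6,5.889), (3,3.556), (3,6), (6,6).
By the shoelace formula its area is 3.83.

3.83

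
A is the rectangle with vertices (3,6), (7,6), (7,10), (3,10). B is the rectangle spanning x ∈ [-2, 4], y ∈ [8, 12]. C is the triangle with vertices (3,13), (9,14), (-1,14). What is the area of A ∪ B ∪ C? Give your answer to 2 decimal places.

By inclusion–exclusion:
Individual areas: |A| = 16, |B| = 24, |C| = 5.
|A∩B|: x∈[3,4], y∈[8,10] → 1·2 = 2.
|A∩C| = 0.
|B∩C| = 0.
|A∩B∩C| = 0.
|A ∪ B ∪ C| = 45 − 2 + 0 = 43.00.

43.00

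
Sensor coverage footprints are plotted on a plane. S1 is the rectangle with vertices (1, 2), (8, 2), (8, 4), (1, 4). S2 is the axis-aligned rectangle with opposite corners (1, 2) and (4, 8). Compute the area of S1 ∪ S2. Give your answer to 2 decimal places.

26.00

By inclusion–exclusion:
Individual areas: |S1| = 14, |S2| = 18.
|S1∩S2|: x∈[1,4], y∈[2,4] → 3·2 = 6.
|S1 ∪ S2| = 32 − 6 = 26.00.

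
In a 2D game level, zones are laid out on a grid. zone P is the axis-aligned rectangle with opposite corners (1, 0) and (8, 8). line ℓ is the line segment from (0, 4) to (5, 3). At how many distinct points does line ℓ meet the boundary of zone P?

The segment meets the boundary at (1,3.8).

1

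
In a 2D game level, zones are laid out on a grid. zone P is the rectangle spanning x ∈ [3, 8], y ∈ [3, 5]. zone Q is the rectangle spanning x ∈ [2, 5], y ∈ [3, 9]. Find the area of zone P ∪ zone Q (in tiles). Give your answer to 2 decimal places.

By inclusion–exclusion:
Individual areas: |zone P| = 10, |zone Q| = 18.
|zone P∩zone Q|: x∈[3,5], y∈[3,5] → 2·2 = 4.
|zone P ∪ zone Q| = 28 − 4 = 24.00.

24.00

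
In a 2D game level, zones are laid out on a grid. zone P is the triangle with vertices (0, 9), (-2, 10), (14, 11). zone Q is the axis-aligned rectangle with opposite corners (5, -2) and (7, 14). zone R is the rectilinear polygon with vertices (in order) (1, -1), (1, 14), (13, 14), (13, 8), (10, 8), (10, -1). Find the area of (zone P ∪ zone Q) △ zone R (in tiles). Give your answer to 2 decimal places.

121.79

|zone P ∪ zone Q| = 39.7143.
|(zone P ∪ zone Q) ∩ zone R| = 35.4643.
|(zone P ∪ zone Q) △ zone R| = 39.7143 + 153 − 70.9286 = 121.79.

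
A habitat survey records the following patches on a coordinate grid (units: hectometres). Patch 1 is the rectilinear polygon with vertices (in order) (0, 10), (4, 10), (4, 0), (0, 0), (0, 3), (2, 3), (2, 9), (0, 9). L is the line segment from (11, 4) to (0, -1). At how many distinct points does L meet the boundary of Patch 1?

The segment meets the boundary at (2.2,0), (4,0.818).

2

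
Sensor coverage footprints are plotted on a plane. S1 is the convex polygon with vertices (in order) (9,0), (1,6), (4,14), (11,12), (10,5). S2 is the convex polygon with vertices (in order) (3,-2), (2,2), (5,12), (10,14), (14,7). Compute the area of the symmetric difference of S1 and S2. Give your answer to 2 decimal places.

|S1| = 86, |S2| = 100.5, |S1∩S2| = 64.2082.
|S1 △ S2| = |S1| + |S2| − 2·|S1∩S2| = 86 + 100.5 − 128.4164 = 58.08.

58.08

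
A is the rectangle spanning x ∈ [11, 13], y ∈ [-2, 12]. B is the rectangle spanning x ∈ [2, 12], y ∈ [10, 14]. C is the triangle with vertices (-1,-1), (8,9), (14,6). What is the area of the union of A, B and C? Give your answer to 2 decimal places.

By inclusion–exclusion:
Individual areas: |A| = 28, |B| = 40, |C| = 43.5.
|A∩B|: x∈[11,12], y∈[10,12] → 1·2 = 2.
|A∩C| = 3.8667.
|B∩C| = 0.
|A∩B∩C| = 0.
|A ∪ B ∪ C| = 111.5 − 5.8667 + 0 = 105.63.

105.63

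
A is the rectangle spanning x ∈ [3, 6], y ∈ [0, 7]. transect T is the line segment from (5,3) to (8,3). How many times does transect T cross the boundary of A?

1

The segment meets the boundary at (6,3).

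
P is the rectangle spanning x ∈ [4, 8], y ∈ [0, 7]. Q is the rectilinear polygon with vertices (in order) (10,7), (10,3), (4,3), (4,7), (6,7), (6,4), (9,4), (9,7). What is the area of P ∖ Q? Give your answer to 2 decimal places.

18.00

|P| = 28, |P∩Q| = 10.
|P ∖ Q| = |P| − |P∩Q| = 28 − 10 = 18.00.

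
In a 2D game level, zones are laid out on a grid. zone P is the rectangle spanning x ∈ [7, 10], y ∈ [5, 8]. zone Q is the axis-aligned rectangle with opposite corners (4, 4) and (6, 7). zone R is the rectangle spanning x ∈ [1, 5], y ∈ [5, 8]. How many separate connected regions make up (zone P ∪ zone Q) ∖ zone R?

(zone P ∪ zone Q) ∖ zone R splits into 2 disjoint pieces (area 9, area 4).

2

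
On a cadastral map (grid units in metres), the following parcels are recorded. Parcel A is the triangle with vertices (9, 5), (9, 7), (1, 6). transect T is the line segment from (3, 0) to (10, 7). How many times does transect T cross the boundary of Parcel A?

The segment meets the boundary at (9,6), (8.111,5.111).

2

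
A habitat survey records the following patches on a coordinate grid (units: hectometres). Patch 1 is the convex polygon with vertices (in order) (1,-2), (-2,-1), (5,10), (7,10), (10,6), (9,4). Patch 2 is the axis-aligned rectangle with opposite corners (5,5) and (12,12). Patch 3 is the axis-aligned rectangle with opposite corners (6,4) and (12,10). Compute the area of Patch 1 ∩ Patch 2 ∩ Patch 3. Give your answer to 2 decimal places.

The intersection is the polygon with vertices (10,6), (9.5,5), (6,5), (6,10), (7,10).
By the shoelace formula its area is 13.75.

13.75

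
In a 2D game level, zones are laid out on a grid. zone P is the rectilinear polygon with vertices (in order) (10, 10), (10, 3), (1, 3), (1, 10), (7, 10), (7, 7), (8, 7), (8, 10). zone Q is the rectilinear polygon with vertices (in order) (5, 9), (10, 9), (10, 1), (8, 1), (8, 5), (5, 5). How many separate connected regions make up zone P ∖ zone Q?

2

zone P ∖ zone Q splits into 2 disjoint pieces (area 2, area 36).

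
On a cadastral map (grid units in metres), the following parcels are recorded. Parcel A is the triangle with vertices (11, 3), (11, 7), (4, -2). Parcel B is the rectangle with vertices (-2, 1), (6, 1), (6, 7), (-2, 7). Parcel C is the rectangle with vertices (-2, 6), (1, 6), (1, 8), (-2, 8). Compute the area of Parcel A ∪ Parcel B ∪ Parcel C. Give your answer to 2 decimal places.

By inclusion–exclusion:
Individual areas: |Parcel A| = 14, |Parcel B| = 48, |Parcel C| = 6.
|Parcel A∩Parcel B| = 0.
|Parcel A∩Parcel C| = 0.
|Parcel B∩Parcel C|: x∈[-2,1], y∈[6,7] → 3·1 = 3.
|Parcel A∩Parcel B∩Parcel C| = 0.
|Parcel A ∪ Parcel B ∪ Parcel C| = 68 − 3 + 0 = 65.00.

65.00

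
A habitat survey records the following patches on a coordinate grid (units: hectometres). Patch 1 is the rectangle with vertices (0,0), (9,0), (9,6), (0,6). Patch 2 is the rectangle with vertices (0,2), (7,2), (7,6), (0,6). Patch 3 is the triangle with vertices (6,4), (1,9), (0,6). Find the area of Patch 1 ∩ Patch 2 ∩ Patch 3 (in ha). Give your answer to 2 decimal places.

The intersection is the polygon with vertices (4,6), (6,4), (0,6).
By the shoelace formula its area is 4.00.

4.00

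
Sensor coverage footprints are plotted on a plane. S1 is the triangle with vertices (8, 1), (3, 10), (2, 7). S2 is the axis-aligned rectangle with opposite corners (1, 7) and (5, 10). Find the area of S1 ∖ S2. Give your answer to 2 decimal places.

|S1| = 12, |S1∩S2| = 4.
|S1 ∖ S2| = |S1| − |S1∩S2| = 12 − 4 = 8.00.

8.00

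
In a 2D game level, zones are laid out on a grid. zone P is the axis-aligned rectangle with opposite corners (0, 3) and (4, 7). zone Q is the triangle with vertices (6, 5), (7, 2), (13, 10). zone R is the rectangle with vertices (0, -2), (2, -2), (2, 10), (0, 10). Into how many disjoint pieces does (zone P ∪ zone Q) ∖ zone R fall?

(zone P ∪ zone Q) ∖ zone R splits into 2 disjoint pieces (area 8, area 13).

2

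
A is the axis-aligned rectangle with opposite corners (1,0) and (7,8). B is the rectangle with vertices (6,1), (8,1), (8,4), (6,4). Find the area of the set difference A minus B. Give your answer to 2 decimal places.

|A∩B|: x∈[6,7], y∈[1,4] → 1·3 = 3.
|A| = 48.
|A ∖ B| = |A| − |A∩B| = 48 − 3 = 45.00.

45.00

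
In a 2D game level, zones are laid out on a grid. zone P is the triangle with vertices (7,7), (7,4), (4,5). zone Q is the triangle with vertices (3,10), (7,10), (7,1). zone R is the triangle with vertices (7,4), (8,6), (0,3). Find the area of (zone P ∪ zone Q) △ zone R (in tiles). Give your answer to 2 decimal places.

20.51

|zone P ∪ zone Q| = 18.6764.
|(zone P ∪ zone Q) ∩ zone R| = 2.3312.
|(zone P ∪ zone Q) △ zone R| = 18.6764 + 6.5 − 4.6624 = 20.51.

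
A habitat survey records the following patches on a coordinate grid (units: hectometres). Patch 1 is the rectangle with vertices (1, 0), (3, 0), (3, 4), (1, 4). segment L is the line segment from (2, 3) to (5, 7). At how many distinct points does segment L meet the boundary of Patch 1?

The segment meets the boundary at (2.75,4).

1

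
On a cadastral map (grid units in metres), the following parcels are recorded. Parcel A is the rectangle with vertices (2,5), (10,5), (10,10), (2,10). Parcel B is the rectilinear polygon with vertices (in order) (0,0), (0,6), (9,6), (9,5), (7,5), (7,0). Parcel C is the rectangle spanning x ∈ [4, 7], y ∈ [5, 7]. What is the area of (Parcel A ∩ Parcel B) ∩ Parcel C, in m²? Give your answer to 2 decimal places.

The region (Parcel A ∩ Parcel B) ∩ Parcel C is the polygon with vertices (7,6), (7,5), (4,5), (4,6).
By the shoelace formula its area is 3.00.

3.00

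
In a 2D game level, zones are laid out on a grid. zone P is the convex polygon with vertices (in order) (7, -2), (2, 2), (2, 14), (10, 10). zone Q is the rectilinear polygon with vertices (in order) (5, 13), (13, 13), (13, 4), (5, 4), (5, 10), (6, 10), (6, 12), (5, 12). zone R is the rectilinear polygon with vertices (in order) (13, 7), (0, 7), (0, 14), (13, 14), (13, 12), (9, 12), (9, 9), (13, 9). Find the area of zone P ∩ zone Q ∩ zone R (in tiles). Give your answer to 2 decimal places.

17.00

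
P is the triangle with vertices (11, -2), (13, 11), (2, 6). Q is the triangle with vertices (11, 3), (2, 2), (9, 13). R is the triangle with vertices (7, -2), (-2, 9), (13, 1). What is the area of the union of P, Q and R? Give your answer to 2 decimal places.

By inclusion–exclusion:
Individual areas: |P| = 66.5, |Q| = 46, |R| = 46.5.
|P∩Q| = 33.3888.
|P∩R| = 21.2222.
|Q∩R| = 11.8758.
|P∩Q∩R| = 8.0011.
|P ∪ Q ∪ R| = 159 − 66.4868 + 8.0011 = 100.51.

100.51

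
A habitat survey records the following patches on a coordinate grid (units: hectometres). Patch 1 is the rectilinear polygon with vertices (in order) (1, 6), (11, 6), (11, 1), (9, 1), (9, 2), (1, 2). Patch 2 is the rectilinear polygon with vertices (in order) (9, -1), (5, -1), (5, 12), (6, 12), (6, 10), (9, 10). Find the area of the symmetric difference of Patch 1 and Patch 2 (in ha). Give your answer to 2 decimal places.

|Patch 1| = 42, |Patch 2| = 46, |Patch 1∩Patch 2| = 16.
|Patch 1 △ Patch 2| = |Patch 1| + |Patch 2| − 2·|Patch 1∩Patch 2| = 42 + 46 − 32 = 56.00.

56.00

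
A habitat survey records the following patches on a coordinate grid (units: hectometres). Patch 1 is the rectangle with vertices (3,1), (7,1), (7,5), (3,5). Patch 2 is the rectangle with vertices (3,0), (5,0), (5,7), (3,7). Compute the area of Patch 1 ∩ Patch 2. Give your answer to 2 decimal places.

8.00

|Patch 1∩Patch 2|: x∈[3,5], y∈[1,5] → 2·4 = 8.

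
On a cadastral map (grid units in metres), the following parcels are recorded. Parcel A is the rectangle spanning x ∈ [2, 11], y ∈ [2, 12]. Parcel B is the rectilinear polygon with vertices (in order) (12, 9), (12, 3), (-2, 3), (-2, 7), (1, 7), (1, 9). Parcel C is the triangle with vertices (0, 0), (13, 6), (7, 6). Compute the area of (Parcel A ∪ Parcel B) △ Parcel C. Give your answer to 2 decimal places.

100.46

|Parcel A ∪ Parcel B| = 114.
|(Parcel A ∪ Parcel B) ∩ Parcel C| = 15.7692.
|(Parcel A ∪ Parcel B) △ Parcel C| = 114 + 18 − 31.5385 = 100.46.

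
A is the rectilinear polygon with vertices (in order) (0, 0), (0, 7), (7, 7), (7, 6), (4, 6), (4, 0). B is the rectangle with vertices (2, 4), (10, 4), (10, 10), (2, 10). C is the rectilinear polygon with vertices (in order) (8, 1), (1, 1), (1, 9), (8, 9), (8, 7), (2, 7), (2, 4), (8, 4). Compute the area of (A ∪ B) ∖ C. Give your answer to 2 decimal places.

46.00

|A ∪ B| = 70.
|(A ∪ B) ∩ C| = 24.
|(A ∪ B) ∖ C| = 70 − 24 = 46.00.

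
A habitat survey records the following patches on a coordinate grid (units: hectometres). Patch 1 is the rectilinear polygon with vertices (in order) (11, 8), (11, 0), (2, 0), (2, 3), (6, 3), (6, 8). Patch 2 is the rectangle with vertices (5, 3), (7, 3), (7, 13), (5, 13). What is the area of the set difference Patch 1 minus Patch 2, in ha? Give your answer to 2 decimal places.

47.00

|Patch 1| = 52, |Patch 1∩Patch 2| = 5.
|Patch 1 ∖ Patch 2| = |Patch 1| − |Patch 1∩Patch 2| = 52 − 5 = 47.00.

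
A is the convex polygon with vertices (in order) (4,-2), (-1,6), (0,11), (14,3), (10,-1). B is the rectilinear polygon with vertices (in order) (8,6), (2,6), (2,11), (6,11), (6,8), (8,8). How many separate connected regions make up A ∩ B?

1

A ∩ B is a single connected region.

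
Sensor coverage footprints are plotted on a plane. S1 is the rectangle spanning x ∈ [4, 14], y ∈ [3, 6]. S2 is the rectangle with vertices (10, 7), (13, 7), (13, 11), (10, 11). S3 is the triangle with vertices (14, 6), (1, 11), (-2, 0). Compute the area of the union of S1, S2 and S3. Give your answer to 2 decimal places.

102.62

By inclusion–exclusion:
Individual areas: |S1| = 30, |S2| = 12, |S3| = 79.
|S1∩S2| = 0 (no overlap).
|S1∩S3| = 18.
|S2∩S3| = 0.3769.
|S1∩S2∩S3| = 0.
|S1 ∪ S2 ∪ S3| = 121 − 18.3769 + 0 = 102.62.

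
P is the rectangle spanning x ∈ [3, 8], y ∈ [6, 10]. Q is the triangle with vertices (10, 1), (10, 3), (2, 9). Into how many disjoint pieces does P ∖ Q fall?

2

P ∖ Q splits into 2 disjoint pieces (area 16.625, area 2).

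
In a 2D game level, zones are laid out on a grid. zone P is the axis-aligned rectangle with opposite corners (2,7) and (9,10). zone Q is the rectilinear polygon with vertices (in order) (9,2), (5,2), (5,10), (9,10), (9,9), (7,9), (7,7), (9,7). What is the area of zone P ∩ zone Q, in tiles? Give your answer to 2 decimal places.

8.00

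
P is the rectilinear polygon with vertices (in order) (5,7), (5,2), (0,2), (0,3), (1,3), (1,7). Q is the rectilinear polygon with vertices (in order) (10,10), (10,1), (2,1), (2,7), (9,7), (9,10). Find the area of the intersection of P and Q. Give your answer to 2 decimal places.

The intersection is the polygon with vertices (5,2), (2,2), (2,7), (5,7).
By the shoelace formula its area is 15.00.

15.00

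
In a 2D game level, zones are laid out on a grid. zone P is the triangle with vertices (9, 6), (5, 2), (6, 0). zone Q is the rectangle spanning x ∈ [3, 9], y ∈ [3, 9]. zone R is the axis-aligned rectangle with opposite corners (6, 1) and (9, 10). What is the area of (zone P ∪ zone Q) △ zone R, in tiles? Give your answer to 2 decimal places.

26.75

|zone P ∪ zone Q| = 39.75.
|(zone P ∪ zone Q) ∩ zone R| = 20.
|(zone P ∪ zone Q) △ zone R| = 39.75 + 27 − 40 = 26.75.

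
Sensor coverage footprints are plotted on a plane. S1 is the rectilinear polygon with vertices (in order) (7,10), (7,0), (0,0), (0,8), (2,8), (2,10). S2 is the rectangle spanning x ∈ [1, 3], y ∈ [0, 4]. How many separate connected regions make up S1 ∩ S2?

S1 ∩ S2 is a single connected region.

1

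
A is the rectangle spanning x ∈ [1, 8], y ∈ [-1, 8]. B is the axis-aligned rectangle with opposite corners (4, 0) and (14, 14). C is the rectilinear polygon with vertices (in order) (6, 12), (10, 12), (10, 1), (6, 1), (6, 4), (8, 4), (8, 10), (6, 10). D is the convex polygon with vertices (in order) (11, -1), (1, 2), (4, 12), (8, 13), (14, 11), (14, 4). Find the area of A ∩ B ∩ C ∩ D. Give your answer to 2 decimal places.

6.00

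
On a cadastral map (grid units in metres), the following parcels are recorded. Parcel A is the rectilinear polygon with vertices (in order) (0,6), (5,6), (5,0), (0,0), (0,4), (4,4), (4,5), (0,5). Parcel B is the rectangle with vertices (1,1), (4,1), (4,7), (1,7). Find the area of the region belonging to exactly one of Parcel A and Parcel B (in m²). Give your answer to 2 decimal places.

|Parcel A| = 26, |Parcel B| = 18, |Parcel A∩Parcel B| = 12.
|Parcel A △ Parcel B| = |Parcel A| + |Parcel B| − 2·|Parcel A∩Parcel B| = 26 + 18 − 24 = 20.00.

20.00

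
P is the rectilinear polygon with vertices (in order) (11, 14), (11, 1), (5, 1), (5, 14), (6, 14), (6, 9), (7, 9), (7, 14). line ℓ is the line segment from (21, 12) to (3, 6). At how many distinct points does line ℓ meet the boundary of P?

2

The segment meets the boundary at (5,6.667), (11,8.667).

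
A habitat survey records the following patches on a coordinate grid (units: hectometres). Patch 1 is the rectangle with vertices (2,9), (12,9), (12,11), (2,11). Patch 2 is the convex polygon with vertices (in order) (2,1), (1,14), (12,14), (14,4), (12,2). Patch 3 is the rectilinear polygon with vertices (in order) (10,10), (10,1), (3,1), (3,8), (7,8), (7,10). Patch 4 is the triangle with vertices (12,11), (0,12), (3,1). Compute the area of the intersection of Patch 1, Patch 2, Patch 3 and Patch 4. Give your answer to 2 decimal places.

3.00

The intersection is the polygon with vertices (7,10), (10,10), (10,9), (7,9).
By the shoelace formula its area is 3.00.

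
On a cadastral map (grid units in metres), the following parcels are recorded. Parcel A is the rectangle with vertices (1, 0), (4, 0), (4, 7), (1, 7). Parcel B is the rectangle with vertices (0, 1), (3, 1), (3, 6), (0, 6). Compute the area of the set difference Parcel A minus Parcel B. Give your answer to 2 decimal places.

11.00

|Parcel A∩Parcel B|: x∈[1,3], y∈[1,6] → 2·5 = 10.
|Parcel A| = 21.
|Parcel A ∖ Parcel B| = |Parcel A| − |Parcel A∩Parcel B| = 21 − 10 = 11.00.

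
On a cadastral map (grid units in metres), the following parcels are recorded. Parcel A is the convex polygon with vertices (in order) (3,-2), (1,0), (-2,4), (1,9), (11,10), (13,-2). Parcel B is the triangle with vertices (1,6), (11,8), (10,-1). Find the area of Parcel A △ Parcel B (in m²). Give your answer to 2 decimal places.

94.50

|Parcel A| = 138.5, |Parcel B| = 44, |Parcel A∩Parcel B| = 44.
|Parcel A △ Parcel B| = |Parcel A| + |Parcel B| − 2·|Parcel A∩Parcel B| = 138.5 + 44 − 88 = 94.50.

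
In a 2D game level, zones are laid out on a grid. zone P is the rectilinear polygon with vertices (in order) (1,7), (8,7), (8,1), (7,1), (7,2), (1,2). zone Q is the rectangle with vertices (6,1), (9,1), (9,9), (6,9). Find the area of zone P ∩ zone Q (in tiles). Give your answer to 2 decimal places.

11.00

The intersection is the polygon with vertices (8,7), (8,1), (7,1), (7,2), (6,2), (6,7).
By the shoelace formula its area is 11.00.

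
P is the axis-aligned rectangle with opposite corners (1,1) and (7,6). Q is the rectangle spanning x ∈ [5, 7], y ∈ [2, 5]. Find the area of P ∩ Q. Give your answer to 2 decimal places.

6.00

|P∩Q|: x∈[5,7], y∈[2,5] → 2·3 = 6.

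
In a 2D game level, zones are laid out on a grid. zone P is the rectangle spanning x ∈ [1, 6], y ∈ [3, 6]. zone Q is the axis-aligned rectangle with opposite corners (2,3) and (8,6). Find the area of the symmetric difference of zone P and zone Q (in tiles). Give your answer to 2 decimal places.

9.00

|zone P∩zone Q|: x∈[2,6], y∈[3,6] → 4·3 = 12.
|zone P △ zone Q| = |zone P| + |zone Q| − 2·|zone P∩zone Q| = 15 + 18 − 24 = 9.00.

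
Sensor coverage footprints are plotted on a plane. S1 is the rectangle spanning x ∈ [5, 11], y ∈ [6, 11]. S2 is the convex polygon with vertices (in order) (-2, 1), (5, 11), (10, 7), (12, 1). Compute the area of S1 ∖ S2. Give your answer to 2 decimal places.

14.83

|S1| = 30, |S1∩S2| = 15.1667.
|S1 ∖ S2| = |S1| − |S1∩S2| = 30 − 15.1667 = 14.83.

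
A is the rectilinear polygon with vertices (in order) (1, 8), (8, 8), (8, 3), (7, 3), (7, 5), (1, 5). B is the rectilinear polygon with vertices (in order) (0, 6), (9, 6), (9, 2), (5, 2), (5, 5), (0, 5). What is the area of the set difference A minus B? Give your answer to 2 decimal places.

14.00

|A| = 23, |A∩B| = 9.
|A ∖ B| = |A| − |A∩B| = 23 − 9 = 14.00.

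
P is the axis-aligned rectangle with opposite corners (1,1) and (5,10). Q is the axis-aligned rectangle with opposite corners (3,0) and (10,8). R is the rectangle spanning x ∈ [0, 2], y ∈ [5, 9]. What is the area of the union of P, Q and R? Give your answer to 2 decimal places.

82.00

By inclusion–exclusion:
Individual areas: |P| = 36, |Q| = 56, |R| = 8.
|P∩Q|: x∈[3,5], y∈[1,8] → 2·7 = 14.
|P∩R|: x∈[1,2], y∈[5,9] → 1·4 = 4.
|Q∩R| = 0 (no overlap).
|P∩Q∩R| = 0.
|P ∪ Q ∪ R| = 100 − 18 + 0 = 82.00.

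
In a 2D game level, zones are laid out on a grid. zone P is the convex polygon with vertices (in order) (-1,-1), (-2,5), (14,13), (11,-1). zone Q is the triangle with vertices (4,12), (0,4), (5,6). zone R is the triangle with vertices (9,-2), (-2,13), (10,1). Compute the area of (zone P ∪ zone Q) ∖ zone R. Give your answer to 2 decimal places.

122.14

|zone P ∪ zone Q| = 142.5641.
|(zone P ∪ zone Q) ∩ zone R| = 20.4216.
|(zone P ∪ zone Q) ∖ zone R| = 142.5641 − 20.4216 = 122.14.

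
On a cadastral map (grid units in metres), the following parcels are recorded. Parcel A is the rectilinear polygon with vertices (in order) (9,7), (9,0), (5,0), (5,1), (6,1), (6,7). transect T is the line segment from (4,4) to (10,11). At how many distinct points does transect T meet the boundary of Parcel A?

2

The segment meets the boundary at (6.571,7), (6,6.333).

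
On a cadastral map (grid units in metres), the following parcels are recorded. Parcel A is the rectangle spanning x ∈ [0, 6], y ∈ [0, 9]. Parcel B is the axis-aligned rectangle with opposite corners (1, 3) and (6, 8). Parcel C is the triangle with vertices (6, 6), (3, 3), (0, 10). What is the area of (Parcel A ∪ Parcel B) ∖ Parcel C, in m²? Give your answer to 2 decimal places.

39.54

|Parcel A ∪ Parcel B| = 54.
|(Parcel A ∪ Parcel B) ∩ Parcel C| = 14.4643.
|(Parcel A ∪ Parcel B) ∖ Parcel C| = 54 − 14.4643 = 39.54.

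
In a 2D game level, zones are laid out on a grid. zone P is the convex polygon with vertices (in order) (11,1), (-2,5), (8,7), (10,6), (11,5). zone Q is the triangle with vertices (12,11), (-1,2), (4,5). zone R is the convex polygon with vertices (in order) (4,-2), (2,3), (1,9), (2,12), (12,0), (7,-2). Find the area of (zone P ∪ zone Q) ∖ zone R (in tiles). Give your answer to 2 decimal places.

|zone P ∪ zone Q| = 40.9595.
|(zone P ∪ zone Q) ∩ zone R| = 24.9392.
|(zone P ∪ zone Q) ∖ zone R| = 40.9595 − 24.9392 = 16.02.

16.02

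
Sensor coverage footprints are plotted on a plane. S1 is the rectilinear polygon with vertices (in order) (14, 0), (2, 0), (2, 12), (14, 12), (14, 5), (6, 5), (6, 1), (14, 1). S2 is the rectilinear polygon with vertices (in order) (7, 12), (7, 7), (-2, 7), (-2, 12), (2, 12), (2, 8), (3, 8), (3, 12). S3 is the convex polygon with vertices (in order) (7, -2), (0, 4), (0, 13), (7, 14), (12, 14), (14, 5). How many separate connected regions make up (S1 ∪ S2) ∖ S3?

4

(S1 ∪ S2) ∖ S3 splits into 4 disjoint pieces (area 3.0476, area 10, area 5.4444, area 4.5).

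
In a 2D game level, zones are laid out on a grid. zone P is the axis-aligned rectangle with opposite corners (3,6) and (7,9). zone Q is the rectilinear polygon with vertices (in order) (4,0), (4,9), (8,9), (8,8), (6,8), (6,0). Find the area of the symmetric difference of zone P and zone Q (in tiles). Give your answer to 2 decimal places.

|zone P| = 12, |zone Q| = 20, |zone P∩zone Q| = 7.
|zone P △ zone Q| = |zone P| + |zone Q| − 2·|zone P∩zone Q| = 12 + 20 − 14 = 18.00.

18.00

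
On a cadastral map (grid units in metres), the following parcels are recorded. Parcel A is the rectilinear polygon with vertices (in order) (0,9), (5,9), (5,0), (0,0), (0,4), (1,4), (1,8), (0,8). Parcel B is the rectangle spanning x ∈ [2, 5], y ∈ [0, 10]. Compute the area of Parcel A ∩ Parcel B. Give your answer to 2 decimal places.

27.00

The intersection is the polygon with vertices (5,9), (5,0), (2,0), (2,9).
By the shoelace formula its area is 27.00.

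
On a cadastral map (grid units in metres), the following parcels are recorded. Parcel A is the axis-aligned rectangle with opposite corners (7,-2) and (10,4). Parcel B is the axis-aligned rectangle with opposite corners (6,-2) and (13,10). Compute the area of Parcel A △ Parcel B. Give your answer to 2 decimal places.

66.00

|Parcel A∩Parcel B|: x∈[7,10], y∈[-2,4] → 3·6 = 18.
|Parcel A △ Parcel B| = |Parcel A| + |Parcel B| − 2·|Parcel A∩Parcel B| = 18 + 84 − 36 = 66.00.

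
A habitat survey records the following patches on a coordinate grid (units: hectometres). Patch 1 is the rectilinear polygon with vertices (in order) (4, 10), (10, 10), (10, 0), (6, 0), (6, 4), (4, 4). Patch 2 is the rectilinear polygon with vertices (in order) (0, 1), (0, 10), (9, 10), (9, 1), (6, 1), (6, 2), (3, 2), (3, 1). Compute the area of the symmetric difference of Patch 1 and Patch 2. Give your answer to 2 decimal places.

52.00

|Patch 1| = 52, |Patch 2| = 78, |Patch 1∩Patch 2| = 39.
|Patch 1 △ Patch 2| = |Patch 1| + |Patch 2| − 2·|Patch 1∩Patch 2| = 52 + 78 − 78 = 52.00.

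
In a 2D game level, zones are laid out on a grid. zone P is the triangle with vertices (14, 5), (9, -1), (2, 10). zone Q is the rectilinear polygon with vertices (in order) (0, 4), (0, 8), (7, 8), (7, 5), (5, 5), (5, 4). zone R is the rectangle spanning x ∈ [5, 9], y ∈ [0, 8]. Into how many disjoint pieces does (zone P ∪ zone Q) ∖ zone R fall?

2

(zone P ∪ zone Q) ∖ zone R splits into 2 disjoint pieces (area 20.5265, area 23.5273).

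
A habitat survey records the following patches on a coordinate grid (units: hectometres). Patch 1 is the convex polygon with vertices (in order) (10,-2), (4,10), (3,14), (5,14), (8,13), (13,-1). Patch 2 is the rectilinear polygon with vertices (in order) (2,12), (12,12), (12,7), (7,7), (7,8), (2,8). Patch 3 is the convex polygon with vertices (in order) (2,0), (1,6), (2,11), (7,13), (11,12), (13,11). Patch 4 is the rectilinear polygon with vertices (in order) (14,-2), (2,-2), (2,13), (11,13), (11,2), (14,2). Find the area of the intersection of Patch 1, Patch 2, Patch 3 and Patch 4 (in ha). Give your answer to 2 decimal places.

22.09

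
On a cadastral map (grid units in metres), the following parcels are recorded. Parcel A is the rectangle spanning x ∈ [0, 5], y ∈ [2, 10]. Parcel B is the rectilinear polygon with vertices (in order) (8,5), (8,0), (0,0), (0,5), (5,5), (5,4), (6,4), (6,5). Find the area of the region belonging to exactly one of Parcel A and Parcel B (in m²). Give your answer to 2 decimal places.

|Parcel A| = 40, |Parcel B| = 39, |Parcel A∩Parcel B| = 15.
|Parcel A △ Parcel B| = |Parcel A| + |Parcel B| − 2·|Parcel A∩Parcel B| = 40 + 39 − 30 = 49.00.

49.00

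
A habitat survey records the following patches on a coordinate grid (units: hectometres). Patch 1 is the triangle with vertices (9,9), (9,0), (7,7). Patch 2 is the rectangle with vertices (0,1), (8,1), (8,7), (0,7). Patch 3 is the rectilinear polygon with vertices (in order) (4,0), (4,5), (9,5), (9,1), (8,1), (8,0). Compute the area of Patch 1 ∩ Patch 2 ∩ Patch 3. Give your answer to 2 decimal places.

0.32

The intersection is the polygon with vertices (8,3.5), (7.571,5), (8,5).
By the shoelace formula its area is 0.32.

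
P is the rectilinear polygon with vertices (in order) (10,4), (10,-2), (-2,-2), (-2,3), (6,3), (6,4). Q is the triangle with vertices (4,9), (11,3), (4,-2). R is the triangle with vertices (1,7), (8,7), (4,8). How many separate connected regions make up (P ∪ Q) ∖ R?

(P ∪ Q) ∖ R splits into 2 disjoint pieces (area 79.0357, area 0.8235).

2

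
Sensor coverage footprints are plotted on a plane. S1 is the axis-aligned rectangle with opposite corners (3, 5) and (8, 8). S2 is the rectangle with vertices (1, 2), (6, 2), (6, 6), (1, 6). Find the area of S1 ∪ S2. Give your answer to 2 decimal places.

By inclusion–exclusion:
Individual areas: |S1| = 15, |S2| = 20.
|S1∩S2|: x∈[3,6], y∈[5,6] → 3·1 = 3.
|S1 ∪ S2| = 35 − 3 = 32.00.

32.00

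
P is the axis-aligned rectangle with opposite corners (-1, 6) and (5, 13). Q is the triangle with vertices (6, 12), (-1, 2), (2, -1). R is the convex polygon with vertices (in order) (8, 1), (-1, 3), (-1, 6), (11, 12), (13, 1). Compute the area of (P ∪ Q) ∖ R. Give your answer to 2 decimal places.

41.70

|P ∪ Q| = 61.3492.
|(P ∪ Q) ∩ R| = 19.6527.
|(P ∪ Q) ∖ R| = 61.3492 − 19.6527 = 41.70.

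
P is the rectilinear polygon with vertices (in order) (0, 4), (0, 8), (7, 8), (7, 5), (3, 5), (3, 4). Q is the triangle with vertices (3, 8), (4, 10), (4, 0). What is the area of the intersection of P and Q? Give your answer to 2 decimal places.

The intersection is the polygon with vertices (4,8), (4,5), (3.375,5), (3,8).
By the shoelace formula its area is 2.44.

2.44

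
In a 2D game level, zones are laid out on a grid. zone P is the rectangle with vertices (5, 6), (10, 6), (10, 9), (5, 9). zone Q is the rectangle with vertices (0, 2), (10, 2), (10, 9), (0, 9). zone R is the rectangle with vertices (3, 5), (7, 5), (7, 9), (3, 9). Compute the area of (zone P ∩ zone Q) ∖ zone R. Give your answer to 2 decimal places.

9.00

|zone P ∩ zone Q| = 15.
|(zone P ∩ zone Q) ∩ zone R| = 6.
|(zone P ∩ zone Q) ∖ zone R| = 15 − 6 = 9.00.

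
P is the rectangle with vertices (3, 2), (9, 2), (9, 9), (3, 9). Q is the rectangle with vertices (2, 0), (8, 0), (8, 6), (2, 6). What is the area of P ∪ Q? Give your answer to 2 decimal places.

By inclusion–exclusion:
Individual areas: |P| = 42, |Q| = 36.
|P∩Q|: x∈[3,8], y∈[2,6] → 5·4 = 20.
|P ∪ Q| = 78 − 20 = 58.00.

58.00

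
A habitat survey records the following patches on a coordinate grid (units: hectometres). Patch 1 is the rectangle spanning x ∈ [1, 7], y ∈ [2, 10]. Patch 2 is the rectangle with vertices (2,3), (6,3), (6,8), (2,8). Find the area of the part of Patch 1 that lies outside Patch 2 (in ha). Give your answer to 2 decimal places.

28.00

|Patch 1∩Patch 2|: x∈[2,6], y∈[3,8] → 4·5 = 20.
|Patch 1| = 48.
|Patch 1 ∖ Patch 2| = |Patch 1| − |Patch 1∩Patch 2| = 48 − 20 = 28.00.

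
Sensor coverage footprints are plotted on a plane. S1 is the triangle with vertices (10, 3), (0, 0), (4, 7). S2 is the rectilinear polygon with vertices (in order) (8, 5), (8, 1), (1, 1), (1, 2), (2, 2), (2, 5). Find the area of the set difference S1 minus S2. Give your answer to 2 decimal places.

|S1| = 29, |S1∩S2| = 20.7393.
|S1 ∖ S2| = |S1| − |S1∩S2| = 29 − 20.7393 = 8.26.

8.26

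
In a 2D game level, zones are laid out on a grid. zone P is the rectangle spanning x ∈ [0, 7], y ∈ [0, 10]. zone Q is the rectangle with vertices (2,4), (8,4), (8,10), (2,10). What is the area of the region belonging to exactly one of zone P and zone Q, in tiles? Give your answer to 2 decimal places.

|zone P∩zone Q|: x∈[2,7], y∈[4,10] → 5·6 = 30.
|zone P △ zone Q| = |zone P| + |zone Q| − 2·|zone P∩zone Q| = 70 + 36 − 60 = 46.00.

46.00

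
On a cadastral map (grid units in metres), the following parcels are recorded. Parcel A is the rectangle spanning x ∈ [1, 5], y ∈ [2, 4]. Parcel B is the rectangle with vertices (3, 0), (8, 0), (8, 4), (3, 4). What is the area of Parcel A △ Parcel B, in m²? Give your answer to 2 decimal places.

|Parcel A∩Parcel B|: x∈[3,5], y∈[2,4] → 2·2 = 4.
|Parcel A △ Parcel B| = |Parcel A| + |Parcel B| − 2·|Parcel A∩Parcel B| = 8 + 20 − 8 = 20.00.

20.00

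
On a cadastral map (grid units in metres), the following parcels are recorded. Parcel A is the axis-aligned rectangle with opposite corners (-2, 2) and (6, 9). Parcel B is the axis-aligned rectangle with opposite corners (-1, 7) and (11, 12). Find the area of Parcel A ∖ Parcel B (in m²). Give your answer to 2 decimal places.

42.00

|Parcel A∩Parcel B|: x∈[-1,6], y∈[7,9] → 7·2 = 14.
|Parcel A| = 56.
|Parcel A ∖ Parcel B| = |Parcel A| − |Parcel A∩Parcel B| = 56 − 14 = 42.00.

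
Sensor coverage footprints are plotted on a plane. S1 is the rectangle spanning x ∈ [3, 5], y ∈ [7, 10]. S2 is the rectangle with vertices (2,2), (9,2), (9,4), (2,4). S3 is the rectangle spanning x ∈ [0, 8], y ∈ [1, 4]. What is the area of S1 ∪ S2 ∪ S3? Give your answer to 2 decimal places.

By inclusion–exclusion:
Individual areas: |S1| = 6, |S2| = 14, |S3| = 24.
|S1∩S2| = 0 (no overlap).
|S1∩S3| = 0 (no overlap).
|S2∩S3|: x∈[2,8], y∈[2,4] → 6·2 = 12.
|S1∩S2∩S3| = 0.
|S1 ∪ S2 ∪ S3| = 44 − 12 + 0 = 32.00.

32.00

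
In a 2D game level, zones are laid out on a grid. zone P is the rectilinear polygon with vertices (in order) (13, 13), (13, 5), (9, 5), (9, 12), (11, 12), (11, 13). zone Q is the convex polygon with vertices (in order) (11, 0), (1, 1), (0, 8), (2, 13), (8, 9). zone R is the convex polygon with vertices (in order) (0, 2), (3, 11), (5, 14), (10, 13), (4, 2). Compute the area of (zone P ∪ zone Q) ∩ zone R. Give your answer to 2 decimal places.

|zone P ∪ zone Q| = 120.8333.
|(zone P ∪ zone Q) ∩ zone R| = 41.20.

41.20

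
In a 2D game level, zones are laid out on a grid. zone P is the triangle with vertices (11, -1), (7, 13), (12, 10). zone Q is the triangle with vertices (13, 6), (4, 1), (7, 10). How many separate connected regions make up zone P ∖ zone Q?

zone P ∖ zone Q splits into 2 disjoint pieces (area 5.9357, area 13.7689).

2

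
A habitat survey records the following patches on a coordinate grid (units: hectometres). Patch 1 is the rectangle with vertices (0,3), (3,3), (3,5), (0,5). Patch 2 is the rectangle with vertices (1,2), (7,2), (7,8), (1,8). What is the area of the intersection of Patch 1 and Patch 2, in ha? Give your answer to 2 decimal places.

4.00

|Patch 1∩Patch 2|: x∈[1,3], y∈[3,5] → 2·2 = 4.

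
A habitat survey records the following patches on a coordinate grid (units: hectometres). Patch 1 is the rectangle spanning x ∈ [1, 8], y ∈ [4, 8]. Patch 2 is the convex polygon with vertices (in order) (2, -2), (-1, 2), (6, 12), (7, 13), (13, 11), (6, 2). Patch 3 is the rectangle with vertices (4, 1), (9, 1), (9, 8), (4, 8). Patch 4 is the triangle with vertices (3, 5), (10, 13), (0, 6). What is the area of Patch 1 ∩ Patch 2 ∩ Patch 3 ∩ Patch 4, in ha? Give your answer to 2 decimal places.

The intersection is the polygon with vertices (4,8), (5.625,8), (4,6.143).
By the shoelace formula its area is 1.51.

1.51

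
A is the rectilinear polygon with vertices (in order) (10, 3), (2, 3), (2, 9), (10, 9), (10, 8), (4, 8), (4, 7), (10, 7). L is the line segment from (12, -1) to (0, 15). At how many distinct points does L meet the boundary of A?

The segment meets the boundary at (4.5,9), (5.25,8), (6,7), (9,3).

4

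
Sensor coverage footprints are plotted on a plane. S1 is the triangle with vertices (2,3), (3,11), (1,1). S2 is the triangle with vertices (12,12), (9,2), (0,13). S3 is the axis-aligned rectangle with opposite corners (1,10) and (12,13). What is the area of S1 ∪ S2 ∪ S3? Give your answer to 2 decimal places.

By inclusion–exclusion:
Individual areas: |S1| = 3, |S2| = 61.5, |S3| = 33.
|S1∩S2| = 0.0726.
|S1∩S3| = 0.0375.
|S2∩S3| = 25.1487.
|S1∩S2∩S3| = 0.0375.
|S1 ∪ S2 ∪ S3| = 97.5 − 25.2588 + 0.0375 = 72.28.

72.28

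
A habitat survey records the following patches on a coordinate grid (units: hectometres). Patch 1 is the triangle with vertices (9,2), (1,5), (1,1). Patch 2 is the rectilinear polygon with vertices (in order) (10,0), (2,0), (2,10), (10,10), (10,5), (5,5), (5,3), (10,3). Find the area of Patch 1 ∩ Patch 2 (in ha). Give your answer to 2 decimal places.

The intersection is the polygon with vertices (9,2), (2,1.125), (2,4.625), (5,3.5), (5,3), (6.333,3).
By the shoelace formula its area is 11.92.

11.92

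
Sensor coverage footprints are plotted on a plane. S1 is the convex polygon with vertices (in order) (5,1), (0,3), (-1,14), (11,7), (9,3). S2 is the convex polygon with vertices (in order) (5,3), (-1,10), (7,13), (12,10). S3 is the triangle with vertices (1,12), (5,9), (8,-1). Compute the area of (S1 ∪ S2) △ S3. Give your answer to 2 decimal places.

|S1 ∪ S2| = 110.6949.
|(S1 ∪ S2) ∩ S3| = 14.4993.
|(S1 ∪ S2) △ S3| = 110.6949 + 15.5 − 28.9987 = 97.20.

97.20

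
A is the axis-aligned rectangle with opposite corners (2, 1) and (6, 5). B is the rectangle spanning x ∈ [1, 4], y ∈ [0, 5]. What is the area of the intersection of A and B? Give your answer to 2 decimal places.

|A∩B|: x∈[2,4], y∈[1,5] → 2·4 = 8.

8.00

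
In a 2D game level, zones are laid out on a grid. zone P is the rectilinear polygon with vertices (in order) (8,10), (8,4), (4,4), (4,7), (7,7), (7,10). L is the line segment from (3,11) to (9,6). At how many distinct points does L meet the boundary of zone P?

The segment meets the boundary at (8,6.833), (7,7.667).

2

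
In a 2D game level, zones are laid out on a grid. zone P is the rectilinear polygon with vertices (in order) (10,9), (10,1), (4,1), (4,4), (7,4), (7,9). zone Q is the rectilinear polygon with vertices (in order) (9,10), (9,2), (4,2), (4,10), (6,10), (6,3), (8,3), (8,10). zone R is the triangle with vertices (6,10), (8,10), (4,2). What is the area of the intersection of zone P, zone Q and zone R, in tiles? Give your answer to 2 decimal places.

The intersection is the polygon with vertices (5,4), (4,2), (4.5,4).
By the shoelace formula its area is 0.50.

0.50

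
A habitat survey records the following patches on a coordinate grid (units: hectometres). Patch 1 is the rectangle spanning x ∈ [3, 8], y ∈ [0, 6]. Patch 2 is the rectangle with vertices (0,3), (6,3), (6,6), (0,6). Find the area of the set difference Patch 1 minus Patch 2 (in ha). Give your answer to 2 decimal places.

21.00

|Patch 1∩Patch 2|: x∈[3,6], y∈[3,6] → 3·3 = 9.
|Patch 1| = 30.
|Patch 1 ∖ Patch 2| = |Patch 1| − |Patch 1∩Patch 2| = 30 − 9 = 21.00.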